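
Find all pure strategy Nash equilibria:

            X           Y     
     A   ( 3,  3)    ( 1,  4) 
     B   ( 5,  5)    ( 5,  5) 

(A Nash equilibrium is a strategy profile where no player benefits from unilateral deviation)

Nash equilibrium: (B, X), (B, Y)

Work:
Best responses:
  P1 vs X: payoffs [3, 5] → best response B (payoff 5)
  P1 vs Y: payoffs [1, 5] → best response B (payoff 5)
  P2 vs A: payoffs [3, 4] → best response Y (payoff 4)
  P2 vs B: payoffs [5, 5] → best response X/Y (payoff 5)
Mutual best responses: (B,X), (B,Y) → Nash equilibria.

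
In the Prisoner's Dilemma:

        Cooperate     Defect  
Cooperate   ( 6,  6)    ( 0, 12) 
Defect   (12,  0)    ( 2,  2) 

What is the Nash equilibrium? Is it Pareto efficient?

(Defect, Defect) is NE; not Pareto efficient

Work:
Defect dominates Cooperate for both players:
If P2 cooperates: Defect (12) > Cooperate (6)
If P2 defects: Defect (2) > Cooperate (0)
NE: (Defect, Defect) with payoff (2, 2)
But (Cooperate, Cooperate) = (6, 6) Pareto dominates (2, 2)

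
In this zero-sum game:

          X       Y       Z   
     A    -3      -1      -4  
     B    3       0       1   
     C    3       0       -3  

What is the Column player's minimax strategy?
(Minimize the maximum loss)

Column should play Y, value = 0

Work:
Column player minimizes Row's maximum payoff:
Column X: max payoff to Row = 3
Column Y: max payoff to Row = 0
Column Z: max payoff to Row = 1
Minimum is 0, achieved by column Y.
Minimax strategy: Y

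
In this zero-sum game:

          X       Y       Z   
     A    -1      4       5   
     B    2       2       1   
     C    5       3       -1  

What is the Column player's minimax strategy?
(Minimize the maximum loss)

Column should play Y, value = 4

Work:
Column player minimizes Row's maximum payoff:
Column X: max payoff to Row = 5
Column Y: max payoff to Row = 4
Column Z: max payoff to Row = 5
Minimum is 4, achieved by column Y.
Minimax strategy: Y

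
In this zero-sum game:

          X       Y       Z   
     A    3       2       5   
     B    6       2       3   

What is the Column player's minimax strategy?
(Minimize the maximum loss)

Column should play Y, value = 2

Work:
Column player minimizes Row's maximum payoff:
Column X: max payoff to Row = 6
Column Y: max payoff to Row = 2
Column Z: max payoff to Row = 5
Minimum is 2, achieved by column Y.
Minimax strategy: Y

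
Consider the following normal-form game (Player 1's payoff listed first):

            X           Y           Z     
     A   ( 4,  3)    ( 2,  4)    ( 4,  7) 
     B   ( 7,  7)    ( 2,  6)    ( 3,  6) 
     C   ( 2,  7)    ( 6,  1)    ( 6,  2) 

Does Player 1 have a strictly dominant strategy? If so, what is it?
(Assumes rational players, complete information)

No strictly dominant strategy exists for Player 1

Work:
A strategy strictly dominates another if it gives a strictly higher payoff against every opponent action. Compare each pair of P1's strategies column-by-column:
  A vs B: [4 vs 7, 2 vs 2, 4 vs 3] → A does not strictly dominate B (column X: 4 ≤ 7)
  A vs C: [4 vs 2, 2 vs 6, 4 vs 6] → A does not strictly dominate C (column Y: 2 ≤ 6)
  B vs A: [7 vs 4, 2 vs 2, 3 vs 4] → B does not strictly dominate A (column Y: 2 ≤ 2)
  B vs C: [7 vs 2, 2 vs 6, 3 vs 6] → B does not strictly dominate C (column Y: 2 ≤ 6)
  C vs A: [2 vs 4, 6 vs 2, 6 vs 4] → C does not strictly dominate A (column X: 2 ≤ 4)
  C vs B: [2 vs 7, 6 vs 2, 6 vs 3] → C does not strictly dominate B (column X: 2 ≤ 7)
No single strategy strictly dominates all others → no strictly dominant strategy.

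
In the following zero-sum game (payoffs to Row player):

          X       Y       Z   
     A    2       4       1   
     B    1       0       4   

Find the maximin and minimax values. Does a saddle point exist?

Maximin = 1, Minimax = 2, Saddle: False

Work:
Row minimums: [1, 0] → maximin = 1
Column maximums: [2, 4, 4] → minimax = 2
No saddle point (maximin ≠ minimax). Mixed strategy needed.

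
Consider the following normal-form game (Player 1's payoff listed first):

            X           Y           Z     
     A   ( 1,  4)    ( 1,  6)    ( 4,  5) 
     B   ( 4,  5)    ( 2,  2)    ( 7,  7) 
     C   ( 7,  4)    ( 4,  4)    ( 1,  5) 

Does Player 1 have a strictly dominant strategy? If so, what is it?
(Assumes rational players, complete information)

No strictly dominant strategy exists for Player 1

Work:
A strategy strictly dominates another if it gives a strictly higher payoff against every opponent action. Compare each pair of P1's strategies column-by-column:
  A vs B: [1 vs 4, 1 vs 2, 4 vs 7] → A does not strictly dominate B (column X: 1 ≤ 4)
  A vs C: [1 vs 7, 1 vs 4, 4 vs 1] → A does not strictly dominate C (column X: 1 ≤ 7)
  B vs A: [4 vs 1, 2 vs 1, 7 vs 4] → B strictly dominates A
  B vs C: [4 vs 7, 2 vs 4, 7 vs 1] → B does not strictly dominate C (column X: 4 ≤ 7)
  C vs A: [7 vs 1, 4 vs 1, 1 vs 4] → C does not strictly dominate A (column Z: 1 ≤ 4)
  C vs B: [7 vs 4, 4 vs 2, 1 vs 7] → C does not strictly dominate B (column Z: 1 ≤ 7)
No single strategy strictly dominates all others → no strictly dominant strategy.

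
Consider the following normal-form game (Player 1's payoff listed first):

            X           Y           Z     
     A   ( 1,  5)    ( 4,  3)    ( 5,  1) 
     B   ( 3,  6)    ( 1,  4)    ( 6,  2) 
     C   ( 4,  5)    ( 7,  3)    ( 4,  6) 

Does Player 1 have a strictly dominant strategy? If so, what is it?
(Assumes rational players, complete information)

No strictly dominant strategy exists for Player 1

Work:
A strategy strictly dominates another if it gives a strictly higher payoff against every opponent action. Compare each pair of P1's strategies column-by-column:
  A vs B: [1 vs 3, 4 vs 1, 5 vs 6] → A does not strictly dominate B (column X: 1 ≤ 3)
  A vs C: [1 vs 4, 4 vs 7, 5 vs 4] → A does not strictly dominate C (column X: 1 ≤ 4)
  B vs A: [3 vs 1, 1 vs 4, 6 vs 5] → B does not strictly dominate A (column Y: 1 ≤ 4)
  B vs C: [3 vs 4, 1 vs 7, 6 vs 4] → B does not strictly dominate C (column X: 3 ≤ 4)
  C vs A: [4 vs 1, 7 vs 4, 4 vs 5] → C does not strictly dominate A (column Z: 4 ≤ 5)
  C vs B: [4 vs 3, 7 vs 1, 4 vs 6] → C does not strictly dominate B (column Z: 4 ≤ 6)
No single strategy strictly dominates all others → no strictly dominant strategy.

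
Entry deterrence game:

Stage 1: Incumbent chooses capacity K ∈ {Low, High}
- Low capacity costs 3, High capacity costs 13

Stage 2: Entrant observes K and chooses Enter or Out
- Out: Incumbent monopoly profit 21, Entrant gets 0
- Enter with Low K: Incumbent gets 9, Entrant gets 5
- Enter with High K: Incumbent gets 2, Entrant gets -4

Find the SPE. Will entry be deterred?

SPE: (High, Enter|Low, Out|High); Entry deterred. Incumbent net profit = 8

Work:
After Low K: Entrant enters (5 > 0)
After High K: Entrant stays out (-4 < 0)
Incumbent: Low → 9−3=6, High → 21−13=8
Incumbent chooses High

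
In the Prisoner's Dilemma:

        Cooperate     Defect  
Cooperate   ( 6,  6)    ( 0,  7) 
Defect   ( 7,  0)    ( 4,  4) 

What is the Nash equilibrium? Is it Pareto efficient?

(Defect, Defect) is NE; not Pareto efficient

Work:
Defect dominates Cooperate for both players:
If P2 cooperates: Defect (7) > Cooperate (6)
If P2 defects: Defect (4) > Cooperate (0)
NE: (Defect, Defect) with payoff (4, 4)
But (Cooperate, Cooperate) = (6, 6) Pareto dominates (4, 4)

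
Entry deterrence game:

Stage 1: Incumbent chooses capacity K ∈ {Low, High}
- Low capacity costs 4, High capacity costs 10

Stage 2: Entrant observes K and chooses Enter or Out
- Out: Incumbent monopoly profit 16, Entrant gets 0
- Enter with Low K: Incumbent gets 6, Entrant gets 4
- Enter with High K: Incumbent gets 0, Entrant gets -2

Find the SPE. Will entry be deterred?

SPE: (High, Enter|Low, Out|High); Entry deterred. Incumbent net profit = 6

Work:
After Low K: Entrant enters (4 > 0)
After High K: Entrant stays out (-2 < 0)
Incumbent: Low → 6−4=2, High → 16−10=6
Incumbent chooses High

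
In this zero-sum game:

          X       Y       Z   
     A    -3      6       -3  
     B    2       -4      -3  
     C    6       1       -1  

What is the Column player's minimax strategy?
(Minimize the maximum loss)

Column should play Z, value = -1

Work:
Column player minimizes Row's maximum payoff:
Column X: max payoff to Row = 6
Column Y: max payoff to Row = 6
Column Z: max payoff to Row = -1
Minimum is -1, achieved by column Z.
Minimax strategy: Z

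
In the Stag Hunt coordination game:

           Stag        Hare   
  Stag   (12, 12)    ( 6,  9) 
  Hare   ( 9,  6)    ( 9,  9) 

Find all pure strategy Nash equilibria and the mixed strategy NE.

Pure NE: (Stag, Stag) and (Hare, Hare); Mixed NE: p = 0.5, q = 0.5

Work:
Check pure NE:
(Stag, Stag): (12, 12) - no unilateral deviation beneficial
(Hare, Hare): (9, 9) - no unilateral deviation beneficial
Mixed NE: P1 plays Stag with p = 0.5, P2 plays Stag with q = 0.5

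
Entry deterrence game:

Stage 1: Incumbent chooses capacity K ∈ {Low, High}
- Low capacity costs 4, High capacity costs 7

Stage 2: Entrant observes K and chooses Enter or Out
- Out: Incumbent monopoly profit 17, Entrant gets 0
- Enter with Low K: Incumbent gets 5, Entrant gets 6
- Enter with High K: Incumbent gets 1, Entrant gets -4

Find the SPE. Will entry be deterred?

SPE: (High, Enter|Low, Out|High); Entry deterred. Incumbent net profit = 10

Work:
After Low K: Entrant enters (6 > 0)
After High K: Entrant stays out (-4 < 0)
Incumbent: Low → 5−4=1, High → 17−7=10
Incumbent chooses High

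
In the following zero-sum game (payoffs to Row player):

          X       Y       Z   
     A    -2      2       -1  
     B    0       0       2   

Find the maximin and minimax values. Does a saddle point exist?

Maximin = 0, Minimax = 0, Saddle: True

Work:
Row minimums: [-2, 0] → maximin = 0
Column maximums: [0, 2, 2] → minimax = 0
Saddle point exists! Game value = 0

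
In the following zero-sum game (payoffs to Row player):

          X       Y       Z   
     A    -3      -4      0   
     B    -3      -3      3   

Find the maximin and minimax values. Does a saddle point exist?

Maximin = -3, Minimax = -3, Saddle: True

Work:
Row minimums: [-4, -3] → maximin = -3
Column maximums: [-3, -3, 3] → minimax = -3
Saddle point exists! Game value = -3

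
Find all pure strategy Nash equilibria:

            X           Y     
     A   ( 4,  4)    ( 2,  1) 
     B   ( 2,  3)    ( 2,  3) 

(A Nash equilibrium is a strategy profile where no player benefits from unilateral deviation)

Nash equilibrium: (A, X), (B, Y)

Work:
Best responses:
  P1 vs X: payoffs [4, 2] → best response A (payoff 4)
  P1 vs Y: payoffs [2, 2] → best response A/B (payoff 2)
  P2 vs A: payoffs [4, 1] → best response X (payoff 4)
  P2 vs B: payoffs [3, 3] → best response X/Y (payoff 3)
Mutual best responses: (A,X), (B,Y) → Nash equilibria.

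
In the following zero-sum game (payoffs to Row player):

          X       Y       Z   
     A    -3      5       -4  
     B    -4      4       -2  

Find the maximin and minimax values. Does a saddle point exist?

Maximin = -4, Minimax = -3, Saddle: False

Work:
Row minimums: [-4, -4] → maximin = -4
Column maximums: [-3, 5, -2] → minimax = -3
No saddle point (maximin ≠ minimax). Mixed strategy needed.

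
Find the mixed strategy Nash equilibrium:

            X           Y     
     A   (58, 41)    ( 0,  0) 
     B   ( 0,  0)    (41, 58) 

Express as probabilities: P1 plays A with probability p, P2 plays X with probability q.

p = 0.5859, q = 0.4141

Work:
Find probabilities that make opponent indifferent:
P2 chooses q to make P1 indifferent between A and B
P1 chooses p to make P2 indifferent between X and Y
Mixed NE: P1 plays (A: 0.5859, B: 0.4141), P2 plays (X: 0.4141, Y: 0.5859)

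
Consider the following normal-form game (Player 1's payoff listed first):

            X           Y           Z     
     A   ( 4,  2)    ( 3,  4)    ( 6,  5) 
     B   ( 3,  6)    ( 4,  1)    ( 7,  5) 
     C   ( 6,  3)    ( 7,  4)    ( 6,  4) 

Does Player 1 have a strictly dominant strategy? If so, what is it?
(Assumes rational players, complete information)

No strictly dominant strategy exists for Player 1

Work:
A strategy strictly dominates another if it gives a strictly higher payoff against every opponent action. Compare each pair of P1's strategies column-by-column:
  A vs B: [4 vs 3, 3 vs 4, 6 vs 7] → A does not strictly dominate B (column Y: 3 ≤ 4)
  A vs C: [4 vs 6, 3 vs 7, 6 vs 6] → A does not strictly dominate C (column X: 4 ≤ 6)
  B vs A: [3 vs 4, 4 vs 3, 7 vs 6] → B does not strictly dominate A (column X: 3 ≤ 4)
  B vs C: [3 vs 6, 4 vs 7, 7 vs 6] → B does not strictly dominate C (column X: 3 ≤ 6)
  C vs A: [6 vs 4, 7 vs 3, 6 vs 6] → C does not strictly dominate A (column Z: 6 ≤ 6)
  C vs B: [6 vs 3, 7 vs 4, 6 vs 7] → C does not strictly dominate B (column Z: 6 ≤ 7)
No single strategy strictly dominates all others → no strictly dominant strategy.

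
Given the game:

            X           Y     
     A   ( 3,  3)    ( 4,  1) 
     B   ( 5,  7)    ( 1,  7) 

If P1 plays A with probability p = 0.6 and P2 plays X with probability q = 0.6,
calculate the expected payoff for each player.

E[P1] = 3.4, E[P2] = 4.12

Work:
E[P1] = p·q·π₁(A,X) + p·(1-q)·π₁(A,Y) + (1-p)·q·π₁(B,X) + (1-p)·(1-q)·π₁(B,Y)
= 0.6·0.6·3 + 0.6·0.4·4 + 0.4·0.6·5 + 0.4·0.4·1
= 3.4

E[P2] = 4.12 (similar calculation)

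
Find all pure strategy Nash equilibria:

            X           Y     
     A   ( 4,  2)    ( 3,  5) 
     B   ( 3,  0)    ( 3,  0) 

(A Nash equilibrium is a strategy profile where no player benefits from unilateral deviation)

Nash equilibrium: (A, Y), (B, Y)

Work:
Best responses:
  P1 vs X: payoffs [4, 3] → best response A (payoff 4)
  P1 vs Y: payoffs [3, 3] → best response A/B (payoff 3)
  P2 vs A: payoffs [2, 5] → best response Y (payoff 5)
  P2 vs B: payoffs [0, 0] → best response X/Y (payoff 0)
Mutual best responses: (A,Y), (B,Y) → Nash equilibria.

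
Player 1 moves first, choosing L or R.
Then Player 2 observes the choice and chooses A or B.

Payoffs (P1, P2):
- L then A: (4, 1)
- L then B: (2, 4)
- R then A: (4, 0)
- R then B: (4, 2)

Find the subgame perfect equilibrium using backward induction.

P1 plays R, P2 plays B after L and B after R; Payoff (4, 2)

Work:
Backward induction:
After L: P2 chooses B → P1 gets 2
After R: P2 chooses B → P1 gets 4
P1 chooses R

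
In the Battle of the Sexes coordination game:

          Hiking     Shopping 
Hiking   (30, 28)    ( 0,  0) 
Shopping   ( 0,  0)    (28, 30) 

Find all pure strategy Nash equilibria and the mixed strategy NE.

Pure NE: (Hiking, Hiking) and (Shopping, Shopping); Mixed NE: p = 0.5172, q = 0.4828

Work:
Check pure NE:
(Hiking, Hiking): (30, 28) - no unilateral deviation beneficial
(Shopping, Shopping): (28, 30) - no unilateral deviation beneficial
Mixed NE: P1 plays Hiking with p = 0.5172, P2 plays Hiking with q = 0.4828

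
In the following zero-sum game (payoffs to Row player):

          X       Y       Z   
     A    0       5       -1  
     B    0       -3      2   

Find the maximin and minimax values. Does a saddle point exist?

Maximin = -1, Minimax = 0, Saddle: False

Work:
Row minimums: [-1, -3] → maximin = -1
Column maximums: [0, 5, 2] → minimax = 0
No saddle point (maximin ≠ minimax). Mixed strategy needed.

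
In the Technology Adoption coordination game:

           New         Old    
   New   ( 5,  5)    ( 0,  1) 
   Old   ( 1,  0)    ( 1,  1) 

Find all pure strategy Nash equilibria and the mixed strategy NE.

Pure NE: (New, New) and (Old, Old); Mixed NE: p = 0.2, q = 0.2

Work:
Check pure NE:
(New, New): (5, 5) - no unilateral deviation beneficial
(Old, Old): (1, 1) - no unilateral deviation beneficial
Mixed NE: P1 plays New with p = 0.2, P2 plays New with q = 0.2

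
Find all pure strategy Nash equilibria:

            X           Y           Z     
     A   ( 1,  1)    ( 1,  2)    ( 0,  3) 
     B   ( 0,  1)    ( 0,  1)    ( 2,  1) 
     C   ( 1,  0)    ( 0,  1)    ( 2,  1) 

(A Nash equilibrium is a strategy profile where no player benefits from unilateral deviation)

Nash equilibrium: (B, Z), (C, Z)

Work:
Best responses:
  P1 vs X: payoffs [1, 0, 1] → best response A/C (payoff 1)
  P1 vs Y: payoffs [1, 0, 0] → best response A (payoff 1)
  P1 vs Z: payoffs [0, 2, 2] → best response B/C (payoff 2)
  P2 vs A: payoffs [1, 2, 3] → best response Z (payoff 3)
  P2 vs B: payoffs [1, 1, 1] → best response X/Y/Z (payoff 1)
  P2 vs C: payoffs [0, 1, 1] → best response Y/Z (payoff 1)
Mutual best responses: (B,Z), (C,Z) → Nash equilibria.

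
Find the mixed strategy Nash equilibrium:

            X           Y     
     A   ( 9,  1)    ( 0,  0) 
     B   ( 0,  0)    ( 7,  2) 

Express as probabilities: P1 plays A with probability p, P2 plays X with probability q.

p = 0.6667, q = 0.4375

Work:
Find probabilities that make opponent indifferent:
P2 chooses q to make P1 indifferent between A and B
P1 chooses p to make P2 indifferent between X and Y
Mixed NE: P1 plays (A: 0.6667, B: 0.3333), P2 plays (X: 0.4375, Y: 0.5625)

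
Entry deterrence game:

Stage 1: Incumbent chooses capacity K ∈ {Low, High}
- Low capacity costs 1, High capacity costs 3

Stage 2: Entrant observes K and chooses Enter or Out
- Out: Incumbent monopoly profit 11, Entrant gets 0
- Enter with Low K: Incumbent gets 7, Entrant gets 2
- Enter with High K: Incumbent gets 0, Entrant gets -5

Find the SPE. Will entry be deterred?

SPE: (High, Enter|Low, Out|High); Entry deterred. Incumbent net profit = 8

Work:
After Low K: Entrant enters (2 > 0)
After High K: Entrant stays out (-5 < 0)
Incumbent: Low → 7−1=6, High → 11−3=8
Incumbent chooses High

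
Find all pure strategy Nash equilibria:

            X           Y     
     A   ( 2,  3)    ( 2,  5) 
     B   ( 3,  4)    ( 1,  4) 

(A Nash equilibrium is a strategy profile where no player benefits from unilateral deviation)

Nash equilibrium: (A, Y), (B, X)

Work:
Best responses:
  P1 vs X: payoffs [2, 3] → best response B (payoff 3)
  P1 vs Y: payoffs [2, 1] → best response A (payoff 2)
  P2 vs A: payoffs [3, 5] → best response Y (payoff 5)
  P2 vs B: payoffs [4, 4] → best response X/Y (payoff 4)
Mutual best responses: (A,Y), (B,X) → Nash equilibria.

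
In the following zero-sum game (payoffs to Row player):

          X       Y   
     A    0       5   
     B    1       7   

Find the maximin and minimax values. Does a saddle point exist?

Maximin = 1, Minimax = 1, Saddle: True

Work:
Row minimums: [0, 1] → maximin = 1
Column maximums: [1, 7] → minimax = 1
Saddle point exists! Game value = 1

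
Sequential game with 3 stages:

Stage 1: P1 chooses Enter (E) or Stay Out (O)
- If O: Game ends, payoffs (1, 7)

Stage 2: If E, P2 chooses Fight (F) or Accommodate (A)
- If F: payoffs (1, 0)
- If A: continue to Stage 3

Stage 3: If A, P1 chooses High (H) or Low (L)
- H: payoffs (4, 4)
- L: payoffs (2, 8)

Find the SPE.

SPE: (E, A, H); Outcome (4, 4)

Work:
Stage 3: P1 chooses H (4 vs 2)
Stage 2: P2: F->0, A->4 (anticipating H). Choose A
Stage 1: P1: O->1, E->4 (anticipating A, H). Choose E
SPE path: E -> A -> H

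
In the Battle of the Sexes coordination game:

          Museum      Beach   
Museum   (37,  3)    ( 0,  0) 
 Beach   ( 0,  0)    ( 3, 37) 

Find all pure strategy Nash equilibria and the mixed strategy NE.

Pure NE: (Museum, Museum) and (Beach, Beach); Mixed NE: p = 0.925, q = 0.075

Work:
Check pure NE:
(Museum, Museum): (37, 3) - no unilateral deviation beneficial
(Beach, Beach): (3, 37) - no unilateral deviation beneficial
Mixed NE: P1 plays Museum with p = 0.925, P2 plays Museum with q = 0.075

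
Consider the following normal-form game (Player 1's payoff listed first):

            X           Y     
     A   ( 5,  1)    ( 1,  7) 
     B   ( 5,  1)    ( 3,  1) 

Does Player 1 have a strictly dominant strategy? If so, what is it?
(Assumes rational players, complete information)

No strictly dominant strategy exists for Player 1

Work:
A strategy strictly dominates another if it gives a strictly higher payoff against every opponent action. Compare each pair of P1's strategies column-by-column:
  A vs B: [5 vs 5, 1 vs 3] → A does not strictly dominate B (column X: 5 ≤ 5)
  B vs A: [5 vs 5, 3 vs 1] → B does not strictly dominate A (column X: 5 ≤ 5)
No single strategy strictly dominates all others → no strictly dominant strategy.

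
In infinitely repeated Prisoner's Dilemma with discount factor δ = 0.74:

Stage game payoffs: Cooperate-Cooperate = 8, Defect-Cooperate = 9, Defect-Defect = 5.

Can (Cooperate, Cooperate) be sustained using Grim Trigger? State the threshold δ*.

δ* = 0.25; since δ = 0.74 ≥ 0.25, cooperation can be sustained

Work:
For Grim Trigger:
Cooperate forever: 8/(1-δ)
Defect then punished: 9 + 5·δ/(1-δ)
Need: 8/(1-δ) ≥ 9 + 5·δ/(1-δ)
Solving: δ ≥ (T-R)/(T-P) = (9-8)/(9-5) = 0.25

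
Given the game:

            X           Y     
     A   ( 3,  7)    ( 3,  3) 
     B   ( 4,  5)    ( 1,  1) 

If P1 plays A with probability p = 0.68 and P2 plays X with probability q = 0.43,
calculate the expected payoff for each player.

E[P1] = 2.7728, E[P2] = 4.08

Work:
E[P1] = p·q·π₁(A,X) + p·(1-q)·π₁(A,Y) + (1-p)·q·π₁(B,X) + (1-p)·(1-q)·π₁(B,Y)
= 0.68·0.43·3 + 0.68·0.57·3 + 0.32·0.43·4 + 0.32·0.57·1
= 2.7728

E[P2] = 4.08 (similar calculation)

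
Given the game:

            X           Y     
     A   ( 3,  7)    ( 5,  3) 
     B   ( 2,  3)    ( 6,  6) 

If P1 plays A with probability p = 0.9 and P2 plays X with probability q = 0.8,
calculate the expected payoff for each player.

E[P1] = 3.34, E[P2] = 5.94

Work:
E[P1] = p·q·π₁(A,X) + p·(1-q)·π₁(A,Y) + (1-p)·q·π₁(B,X) + (1-p)·(1-q)·π₁(B,Y)
= 0.9·0.8·3 + 0.9·0.2·5 + 0.1·0.8·2 + 0.1·0.2·6
= 3.34

E[P2] = 5.94 (similar calculation)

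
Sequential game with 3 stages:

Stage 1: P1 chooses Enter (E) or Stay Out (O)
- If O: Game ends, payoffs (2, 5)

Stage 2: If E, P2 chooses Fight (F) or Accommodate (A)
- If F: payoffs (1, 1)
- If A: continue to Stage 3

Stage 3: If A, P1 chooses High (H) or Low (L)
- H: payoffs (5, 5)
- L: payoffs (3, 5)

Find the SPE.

SPE: (E, A, H); Outcome (5, 5)

Work:
Stage 3: P1 chooses H (5 vs 3)
Stage 2: P2: F->1, A->5 (anticipating H). Choose A
Stage 1: P1: O->2, E->5 (anticipating A, H). Choose E
SPE path: E -> A -> H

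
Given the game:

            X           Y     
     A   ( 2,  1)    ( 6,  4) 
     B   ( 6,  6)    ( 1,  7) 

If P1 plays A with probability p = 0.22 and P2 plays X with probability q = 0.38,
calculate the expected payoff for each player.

E[P1] = 3.2476, E[P2] = 5.7928

Work:
E[P1] = p·q·π₁(A,X) + p·(1-q)·π₁(A,Y) + (1-p)·q·π₁(B,X) + (1-p)·(1-q)·π₁(B,Y)
= 0.22·0.38·2 + 0.22·0.62·6 + 0.78·0.38·6 + 0.78·0.62·1
= 3.2476

E[P2] = 5.7928 (similar calculation)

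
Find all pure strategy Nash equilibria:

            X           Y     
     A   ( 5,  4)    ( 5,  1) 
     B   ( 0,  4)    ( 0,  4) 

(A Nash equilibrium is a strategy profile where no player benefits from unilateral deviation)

Nash equilibrium: (A, X)

Work:
Best responses:
  P1 vs X: payoffs [5, 0] → best response A (payoff 5)
  P1 vs Y: payoffs [5, 0] → best response A (payoff 5)
  P2 vs A: payoffs [4, 1] → best response X (payoff 4)
  P2 vs B: payoffs [4, 4] → best response X/Y (payoff 4)
Mutual best responses: (A,X) → Nash equilibria.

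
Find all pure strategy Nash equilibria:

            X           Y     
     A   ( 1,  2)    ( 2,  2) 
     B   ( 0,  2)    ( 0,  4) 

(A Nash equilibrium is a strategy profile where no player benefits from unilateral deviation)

Nash equilibrium: (A, X), (A, Y)

Work:
Best responses:
  P1 vs X: payoffs [1, 0] → best response A (payoff 1)
  P1 vs Y: payoffs [2, 0] → best response A (payoff 2)
  P2 vs A: payoffs [2, 2] → best response X/Y (payoff 2)
  P2 vs B: payoffs [2, 4] → best response Y (payoff 4)
Mutual best responses: (A,X), (A,Y) → Nash equilibria.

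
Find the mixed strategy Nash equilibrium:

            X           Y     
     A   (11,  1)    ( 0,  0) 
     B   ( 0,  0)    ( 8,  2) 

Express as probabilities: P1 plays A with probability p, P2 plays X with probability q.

p = 0.6667, q = 0.4211

Work:
Find probabilities that make opponent indifferent:
P2 chooses q to make P1 indifferent between A and B
P1 chooses p to make P2 indifferent between X and Y
Mixed NE: P1 plays (A: 0.6667, B: 0.3333), P2 plays (X: 0.4211, Y: 0.5789)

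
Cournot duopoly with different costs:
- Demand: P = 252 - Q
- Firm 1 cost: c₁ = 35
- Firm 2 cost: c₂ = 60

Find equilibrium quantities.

q₁* = 80.67, q₂* = 55.67

Work:
Reaction: q₁ = (252 - 35 - q₂)/2
Reaction: q₂ = (252 - 60 - q₁)/2
Solve simultaneously:
q₁* = (252 - 2×35 + 60)/3 = 80.67
q₂* = (252 - 2×60 + 35)/3 = 55.67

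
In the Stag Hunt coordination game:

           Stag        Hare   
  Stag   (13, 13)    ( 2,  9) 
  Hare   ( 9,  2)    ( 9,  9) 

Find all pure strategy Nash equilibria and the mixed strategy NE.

Pure NE: (Stag, Stag) and (Hare, Hare); Mixed NE: p = 0.6364, q = 0.6364

Work:
Check pure NE:
(Stag, Stag): (13, 13) - no unilateral deviation beneficial
(Hare, Hare): (9, 9) - no unilateral deviation beneficial
Mixed NE: P1 plays Stag with p = 0.6364, P2 plays Stag with q = 0.6364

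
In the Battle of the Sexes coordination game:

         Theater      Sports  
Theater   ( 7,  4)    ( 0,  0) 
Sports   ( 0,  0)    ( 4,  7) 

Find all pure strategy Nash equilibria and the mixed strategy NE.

Pure NE: (Theater, Theater) and (Sports, Sports); Mixed NE: p = 0.6364, q = 0.3636

Work:
Check pure NE:
(Theater, Theater): (7, 4) - no unilateral deviation beneficial
(Sports, Sports): (4, 7) - no unilateral deviation beneficial
Mixed NE: P1 plays Theater with p = 0.6364, P2 plays Theater with q = 0.3636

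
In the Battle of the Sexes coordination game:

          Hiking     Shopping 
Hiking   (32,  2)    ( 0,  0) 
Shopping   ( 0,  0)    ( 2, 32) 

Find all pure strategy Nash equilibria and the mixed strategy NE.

Pure NE: (Hiking, Hiking) and (Shopping, Shopping); Mixed NE: p = 0.9412, q = 0.0588

Work:
Check pure NE:
(Hiking, Hiking): (32, 2) - no unilateral deviation beneficial
(Shopping, Shopping): (2, 32) - no unilateral deviation beneficial
Mixed NE: P1 plays Hiking with p = 0.9412, P2 plays Hiking with q = 0.0588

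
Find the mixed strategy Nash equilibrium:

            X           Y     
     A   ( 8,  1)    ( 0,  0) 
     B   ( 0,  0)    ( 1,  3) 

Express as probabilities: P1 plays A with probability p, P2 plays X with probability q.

p = 0.75, q = 0.1111

Work:
Find probabilities that make opponent indifferent:
P2 chooses q to make P1 indifferent between A and B
P1 chooses p to make P2 indifferent between X and Y
Mixed NE: P1 plays (A: 0.75, B: 0.25), P2 plays (X: 0.1111, Y: 0.8889)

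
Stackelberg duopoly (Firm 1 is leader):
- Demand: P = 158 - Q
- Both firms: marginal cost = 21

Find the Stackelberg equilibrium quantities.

q₁* (leader) = 68.5, q₂* (follower) = 34.25

Work:
Follower's reaction: q₂ = (a - c - q₁)/2
Leader substitutes: π₁ = q₁·(a - q₁ - (a-c-q₁)/2 - c)
FOC: q₁* = (158 - 21)/2 = 68.50
Then: q₂* = (158 - 21 - 68.5)/2 = 34.25
Leader has first-mover advantage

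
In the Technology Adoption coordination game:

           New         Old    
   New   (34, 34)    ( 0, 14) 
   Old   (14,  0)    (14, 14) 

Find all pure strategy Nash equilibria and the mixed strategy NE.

Pure NE: (New, New) and (Old, Old); Mixed NE: p = 0.4118, q = 0.4118

Work:
Check pure NE:
(New, New): (34, 34) - no unilateral deviation beneficial
(Old, Old): (14, 14) - no unilateral deviation beneficial
Mixed NE: P1 plays New with p = 0.4118, P2 plays New with q = 0.4118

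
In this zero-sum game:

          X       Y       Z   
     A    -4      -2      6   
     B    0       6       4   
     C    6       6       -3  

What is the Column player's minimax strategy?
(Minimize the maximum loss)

Column should play X or Y or Z (all achieve the minimum), value = 6

Work:
Column player minimizes Row's maximum payoff:
Column X: max payoff to Row = 6
Column Y: max payoff to Row = 6
Column Z: max payoff to Row = 6
Minimum is 6, achieved by columns X, Y, Z (tied).
Each of X or Y or Z is a minimax strategy.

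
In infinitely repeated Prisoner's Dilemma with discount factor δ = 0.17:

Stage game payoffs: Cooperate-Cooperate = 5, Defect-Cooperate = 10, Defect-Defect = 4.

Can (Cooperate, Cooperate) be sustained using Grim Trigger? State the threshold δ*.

δ* = 0.8333; since δ = 0.17 < 0.8333, cooperation cannot be sustained

Work:
For Grim Trigger:
Cooperate forever: 5/(1-δ)
Defect then punished: 10 + 4·δ/(1-δ)
Need: 5/(1-δ) ≥ 10 + 4·δ/(1-δ)
Solving: δ ≥ (T-R)/(T-P) = (10-5)/(10-4) = 0.8333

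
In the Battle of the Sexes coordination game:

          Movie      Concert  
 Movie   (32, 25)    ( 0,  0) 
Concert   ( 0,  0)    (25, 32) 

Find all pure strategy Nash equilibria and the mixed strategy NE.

Pure NE: (Movie, Movie) and (Concert, Concert); Mixed NE: p = 0.5614, q = 0.4386

Work:
Check pure NE:
(Movie, Movie): (32, 25) - no unilateral deviation beneficial
(Concert, Concert): (25, 32) - no unilateral deviation beneficial
Mixed NE: P1 plays Movie with p = 0.5614, P2 plays Movie with q = 0.4386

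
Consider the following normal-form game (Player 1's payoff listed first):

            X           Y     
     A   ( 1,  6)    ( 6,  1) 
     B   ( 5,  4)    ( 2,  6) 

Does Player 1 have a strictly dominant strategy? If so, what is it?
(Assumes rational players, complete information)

No strictly dominant strategy exists for Player 1

Work:
A strategy strictly dominates another if it gives a strictly higher payoff against every opponent action. Compare each pair of P1's strategies column-by-column:
  A vs B: [1 vs 5, 6 vs 2] → A does not strictly dominate B (column X: 1 ≤ 5)
  B vs A: [5 vs 1, 2 vs 6] → B does not strictly dominate A (column Y: 2 ≤ 6)
No single strategy strictly dominates all others → no strictly dominant strategy.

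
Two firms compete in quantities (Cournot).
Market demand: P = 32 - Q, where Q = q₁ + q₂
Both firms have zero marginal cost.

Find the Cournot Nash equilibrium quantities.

q₁* = q₂* = 10.67; P* = 10.67

Work:
Profit: π_i = P·q_i = (a - q_i - q_j)·q_i
FOC: ∂π_i/∂q_i = a - 2q_i - q_j = 0
Reaction function: q_i = (32 - q_j)/2
Symmetry: q* = 32/3 = 10.67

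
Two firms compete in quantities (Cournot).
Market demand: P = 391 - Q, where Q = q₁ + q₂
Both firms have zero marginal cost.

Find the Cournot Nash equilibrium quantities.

q₁* = q₂* = 130.33; P* = 130.33

Work:
Profit: π_i = P·q_i = (a - q_i - q_j)·q_i
FOC: ∂π_i/∂q_i = a - 2q_i - q_j = 0
Reaction function: q_i = (391 - q_j)/2
Symmetry: q* = 391/3 = 130.33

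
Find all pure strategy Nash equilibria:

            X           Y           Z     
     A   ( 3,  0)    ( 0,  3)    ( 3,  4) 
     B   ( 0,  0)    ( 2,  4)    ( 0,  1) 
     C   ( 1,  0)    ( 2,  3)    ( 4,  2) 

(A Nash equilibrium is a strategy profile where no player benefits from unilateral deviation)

Nash equilibrium: (B, Y), (C, Y)

Work:
Best responses:
  P1 vs X: payoffs [3, 0, 1] → best response A (payoff 3)
  P1 vs Y: payoffs [0, 2, 2] → best response B/C (payoff 2)
  P1 vs Z: payoffs [3, 0, 4] → best response C (payoff 4)
  P2 vs A: payoffs [0, 3, 4] → best response Z (payoff 4)
  P2 vs B: payoffs [0, 4, 1] → best response Y (payoff 4)
  P2 vs C: payoffs [0, 3, 2] → best response Y (payoff 3)
Mutual best responses: (B,Y), (C,Y) → Nash equilibria.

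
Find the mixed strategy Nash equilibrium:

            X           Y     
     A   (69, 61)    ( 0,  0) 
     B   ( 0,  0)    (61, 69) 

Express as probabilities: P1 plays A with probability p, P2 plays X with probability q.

p = 0.5308, q = 0.4692

Work:
Find probabilities that make opponent indifferent:
P2 chooses q to make P1 indifferent between A and B
P1 chooses p to make P2 indifferent between X and Y
Mixed NE: P1 plays (A: 0.5308, B: 0.4692), P2 plays (X: 0.4692, Y: 0.5308)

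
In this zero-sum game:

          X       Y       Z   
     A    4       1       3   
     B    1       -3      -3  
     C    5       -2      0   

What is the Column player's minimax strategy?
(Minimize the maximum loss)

Column should play Y, value = 1

Work:
Column player minimizes Row's maximum payoff:
Column X: max payoff to Row = 5
Column Y: max payoff to Row = 1
Column Z: max payoff to Row = 3
Minimum is 1, achieved by column Y.
Minimax strategy: Y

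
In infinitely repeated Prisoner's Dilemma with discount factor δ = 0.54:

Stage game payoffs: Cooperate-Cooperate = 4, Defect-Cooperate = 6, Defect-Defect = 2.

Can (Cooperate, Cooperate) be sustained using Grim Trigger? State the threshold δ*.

δ* = 0.5; since δ = 0.54 ≥ 0.5, cooperation can be sustained

Work:
For Grim Trigger:
Cooperate forever: 4/(1-δ)
Defect then punished: 6 + 2·δ/(1-δ)
Need: 4/(1-δ) ≥ 6 + 2·δ/(1-δ)
Solving: δ ≥ (T-R)/(T-P) = (6-4)/(6-2) = 0.5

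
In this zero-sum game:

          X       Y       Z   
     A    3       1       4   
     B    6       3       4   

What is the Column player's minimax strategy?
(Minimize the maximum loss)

Column should play Y, value = 3

Work:
Column player minimizes Row's maximum payoff:
Column X: max payoff to Row = 6
Column Y: max payoff to Row = 3
Column Z: max payoff to Row = 4
Minimum is 3, achieved by column Y.
Minimax strategy: Y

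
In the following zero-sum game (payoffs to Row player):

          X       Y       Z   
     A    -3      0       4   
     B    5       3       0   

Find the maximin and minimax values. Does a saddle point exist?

Maximin = 0, Minimax = 3, Saddle: False

Work:
Row minimums: [-3, 0] → maximin = 0
Column maximums: [5, 3, 4] → minimax = 3
No saddle point (maximin ≠ minimax). Mixed strategy needed.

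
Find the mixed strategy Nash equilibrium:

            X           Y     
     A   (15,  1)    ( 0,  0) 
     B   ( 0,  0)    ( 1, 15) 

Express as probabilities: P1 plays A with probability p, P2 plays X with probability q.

p = 0.9375, q = 0.0625

Work:
Find probabilities that make opponent indifferent:
P2 chooses q to make P1 indifferent between A and B
P1 chooses p to make P2 indifferent between X and Y
Mixed NE: P1 plays (A: 0.9375, B: 0.0625), P2 plays (X: 0.0625, Y: 0.9375)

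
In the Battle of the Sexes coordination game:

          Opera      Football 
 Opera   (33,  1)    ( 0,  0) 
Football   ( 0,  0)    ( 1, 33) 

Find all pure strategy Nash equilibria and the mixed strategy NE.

Pure NE: (Opera, Opera) and (Football, Football); Mixed NE: p = 0.9706, q = 0.0294

Work:
Check pure NE:
(Opera, Opera): (33, 1) - no unilateral deviation beneficial
(Football, Football): (1, 33) - no unilateral deviation beneficial
Mixed NE: P1 plays Opera with p = 0.9706, P2 plays Opera with q = 0.0294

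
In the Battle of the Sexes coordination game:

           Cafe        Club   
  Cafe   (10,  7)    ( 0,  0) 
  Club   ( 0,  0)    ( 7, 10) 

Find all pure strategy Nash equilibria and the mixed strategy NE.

Pure NE: (Cafe, Cafe) and (Club, Club); Mixed NE: p = 0.5882, q = 0.4118

Work:
Check pure NE:
(Cafe, Cafe): (10, 7) - no unilateral deviation beneficial
(Club, Club): (7, 10) - no unilateral deviation beneficial
Mixed NE: P1 plays Cafe with p = 0.5882, P2 plays Cafe with q = 0.4118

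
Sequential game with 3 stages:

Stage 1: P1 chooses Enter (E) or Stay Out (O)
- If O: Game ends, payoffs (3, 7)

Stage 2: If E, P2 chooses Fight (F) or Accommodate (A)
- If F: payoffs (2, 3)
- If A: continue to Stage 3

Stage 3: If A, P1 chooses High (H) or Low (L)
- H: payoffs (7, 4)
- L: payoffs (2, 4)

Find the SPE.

SPE: (E, A, H); Outcome (7, 4)

Work:
Stage 3: P1 chooses H (7 vs 2)
Stage 2: P2: F->3, A->4 (anticipating H). Choose A
Stage 1: P1: O->3, E->7 (anticipating A, H). Choose E
SPE path: E -> A -> H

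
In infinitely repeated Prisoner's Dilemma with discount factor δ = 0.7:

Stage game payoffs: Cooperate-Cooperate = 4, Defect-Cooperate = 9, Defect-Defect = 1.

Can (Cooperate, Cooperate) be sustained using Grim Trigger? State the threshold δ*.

δ* = 0.625; since δ = 0.7 ≥ 0.625, cooperation can be sustained

Work:
For Grim Trigger:
Cooperate forever: 4/(1-δ)
Defect then punished: 9 + 1·δ/(1-δ)
Need: 4/(1-δ) ≥ 9 + 1·δ/(1-δ)
Solving: δ ≥ (T-R)/(T-P) = (9-4)/(9-1) = 0.625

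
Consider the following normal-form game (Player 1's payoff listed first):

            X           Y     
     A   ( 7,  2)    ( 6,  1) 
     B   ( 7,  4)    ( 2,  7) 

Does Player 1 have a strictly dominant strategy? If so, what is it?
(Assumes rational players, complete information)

No strictly dominant strategy exists for Player 1

Work:
A strategy strictly dominates another if it gives a strictly higher payoff against every opponent action. Compare each pair of P1's strategies column-by-column:
  A vs B: [7 vs 7, 6 vs 2] → A does not strictly dominate B (column X: 7 ≤ 7)
  B vs A: [7 vs 7, 2 vs 6] → B does not strictly dominate A (column X: 7 ≤ 7)
No single strategy strictly dominates all others → no strictly dominant strategy.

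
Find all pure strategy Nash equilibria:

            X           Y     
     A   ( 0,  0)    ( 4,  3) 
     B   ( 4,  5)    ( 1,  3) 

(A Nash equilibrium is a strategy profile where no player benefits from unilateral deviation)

Nash equilibrium: (A, Y), (B, X)

Work:
Best responses:
  P1 vs X: payoffs [0, 4] → best response B (payoff 4)
  P1 vs Y: payoffs [4, 1] → best response A (payoff 4)
  P2 vs A: payoffs [0, 3] → best response Y (payoff 3)
  P2 vs B: payoffs [5, 3] → best response X (payoff 5)
Mutual best responses: (A,Y), (B,X) → Nash equilibria.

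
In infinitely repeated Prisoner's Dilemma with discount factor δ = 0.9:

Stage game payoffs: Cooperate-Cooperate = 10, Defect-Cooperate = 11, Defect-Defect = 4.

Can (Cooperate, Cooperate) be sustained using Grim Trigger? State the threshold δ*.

δ* = 0.1429; since δ = 0.9 ≥ 0.1429, cooperation can be sustained

Work:
For Grim Trigger:
Cooperate forever: 10/(1-δ)
Defect then punished: 11 + 4·δ/(1-δ)
Need: 10/(1-δ) ≥ 11 + 4·δ/(1-δ)
Solving: δ ≥ (T-R)/(T-P) = (11-10)/(11-4) = 0.1429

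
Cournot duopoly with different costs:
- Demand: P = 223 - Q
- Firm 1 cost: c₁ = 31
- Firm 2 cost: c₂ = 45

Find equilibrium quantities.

q₁* = 68.67, q₂* = 54.67

Work:
Reaction: q₁ = (223 - 31 - q₂)/2
Reaction: q₂ = (223 - 45 - q₁)/2
Solve simultaneously:
q₁* = (223 - 2×31 + 45)/3 = 68.67
q₂* = (223 - 2×45 + 31)/3 = 54.67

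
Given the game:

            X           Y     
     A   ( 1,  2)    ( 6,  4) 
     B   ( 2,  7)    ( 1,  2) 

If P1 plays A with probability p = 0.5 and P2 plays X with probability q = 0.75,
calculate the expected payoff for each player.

E[P1] = 2.0, E[P2] = 4.125

Work:
E[P1] = p·q·π₁(A,X) + p·(1-q)·π₁(A,Y) + (1-p)·q·π₁(B,X) + (1-p)·(1-q)·π₁(B,Y)
= 0.5·0.75·1 + 0.5·0.25·6 + 0.5·0.75·2 + 0.5·0.25·1
= 2.0

E[P2] = 4.125 (similar calculation)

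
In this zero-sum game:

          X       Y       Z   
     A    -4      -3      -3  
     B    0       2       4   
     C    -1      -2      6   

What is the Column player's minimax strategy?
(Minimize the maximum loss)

Column should play X, value = 0

Work:
Column player minimizes Row's maximum payoff:
Column X: max payoff to Row = 0
Column Y: max payoff to Row = 2
Column Z: max payoff to Row = 6
Minimum is 0, achieved by column X.
Minimax strategy: X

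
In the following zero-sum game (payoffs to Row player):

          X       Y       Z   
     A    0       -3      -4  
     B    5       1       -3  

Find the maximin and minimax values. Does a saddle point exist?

Maximin = -3, Minimax = -3, Saddle: True

Work:
Row minimums: [-4, -3] → maximin = -3
Column maximums: [5, 1, -3] → minimax = -3
Saddle point exists! Game value = -3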